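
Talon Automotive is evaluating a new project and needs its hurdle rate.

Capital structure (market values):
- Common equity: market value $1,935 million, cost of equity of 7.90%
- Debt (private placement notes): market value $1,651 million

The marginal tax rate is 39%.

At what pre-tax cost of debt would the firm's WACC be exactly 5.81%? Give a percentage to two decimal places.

5.51%

Total capital V = 1935 + 1651 = 3586.
Equity weight = 1935/3586 = 0.5396.
Private placement notes weight = 1651/3586 = 0.4604.
Equity contribution = 0.5396 × 7.9% = 4.2628%.
Remaining for debt = 5.81% − 4.2628% = 1.5472%.
Rd × (1 − 39%) × 0.4604 = 1.5472%  ⇒  Rd = 5.5090%.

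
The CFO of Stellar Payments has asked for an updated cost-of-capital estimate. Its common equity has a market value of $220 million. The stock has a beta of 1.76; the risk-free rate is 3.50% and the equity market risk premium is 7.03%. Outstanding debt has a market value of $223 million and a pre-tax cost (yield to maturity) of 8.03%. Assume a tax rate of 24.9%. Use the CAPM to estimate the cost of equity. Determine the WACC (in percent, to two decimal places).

10.92%

Cost of equity via CAPM: Re = 3.5% + 1.76 × 7.03% = 15.8728%.
Total capital V = 220 + 223 = 443.
Equity: weight = 220/443 = 0.4966; cost = 15.8728%.
Debt: weight = 223/443 = 0.5034; after-tax cost = 8.03% × (1 − 24.9%) = 6.0305%.
WACC = 0.4966 × 15.8728% + 0.5034 × 6.0305% = 10.9183%.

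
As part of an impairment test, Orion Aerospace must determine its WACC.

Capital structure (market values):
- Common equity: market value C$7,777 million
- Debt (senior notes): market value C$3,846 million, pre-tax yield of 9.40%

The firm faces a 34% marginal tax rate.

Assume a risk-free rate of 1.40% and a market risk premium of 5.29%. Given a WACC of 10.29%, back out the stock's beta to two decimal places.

2.06

Total capital V = 7777 + 3846 = 11623.
Equity weight = 7777/11623 = 0.6691.
Senior notes weight = 3846/11623 = 0.3309.
Debt contribution = 0.3309 × 9.4% × (1 − 34%) = 2.0529%.
Required equity contribution = 10.29% − 2.0529% = 8.2371%  ⇒  Re = 12.3107%.
CAPM: 12.3107% = 1.4% + β × 5.29%  ⇒  β = 2.0625.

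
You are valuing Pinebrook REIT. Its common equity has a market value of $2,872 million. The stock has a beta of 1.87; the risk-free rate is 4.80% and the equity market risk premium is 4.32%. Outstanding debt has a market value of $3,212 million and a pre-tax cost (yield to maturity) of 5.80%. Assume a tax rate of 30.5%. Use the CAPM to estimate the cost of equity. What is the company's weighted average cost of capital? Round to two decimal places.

Cost of equity via CAPM: Re = 4.8% + 1.87 × 4.32% = 12.8784%.
Total capital V = 2872 + 3212 = 6084.
Equity: weight = 2872/6084 = 0.4721; cost = 12.8784%.
Debt: weight = 3212/6084 = 0.5279; after-tax cost = 5.8% × (1 − 30.5%) = 4.0310%.
WACC = 0.4721 × 12.8784% + 0.5279 × 4.0310% = 8.2075%.

8.21%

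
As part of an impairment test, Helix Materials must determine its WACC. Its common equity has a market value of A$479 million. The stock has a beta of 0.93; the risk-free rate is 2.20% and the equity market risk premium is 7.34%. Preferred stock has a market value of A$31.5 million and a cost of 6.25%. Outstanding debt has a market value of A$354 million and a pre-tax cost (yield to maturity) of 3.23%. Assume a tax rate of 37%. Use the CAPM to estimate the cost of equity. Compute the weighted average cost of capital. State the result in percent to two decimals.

6.06%

Cost of equity via CAPM: Re = 2.2% + 0.93 × 7.34% = 9.0262%.
Total capital V = 479 + 31.5 + 354 = 864.5.
Equity: weight = 479/864.5 = 0.5541; cost = 9.0262%.
Preferred: weight = 31.5/864.5 = 0.0364; cost = 6.25%.
Debt: weight = 354/864.5 = 0.4095; after-tax cost = 3.23% × (1 − 37%) = 2.0349%.
WACC = 0.5541 × 9.0262% + 0.0364 × 6.2500% + 0.4095 × 2.0349% = 6.0622%.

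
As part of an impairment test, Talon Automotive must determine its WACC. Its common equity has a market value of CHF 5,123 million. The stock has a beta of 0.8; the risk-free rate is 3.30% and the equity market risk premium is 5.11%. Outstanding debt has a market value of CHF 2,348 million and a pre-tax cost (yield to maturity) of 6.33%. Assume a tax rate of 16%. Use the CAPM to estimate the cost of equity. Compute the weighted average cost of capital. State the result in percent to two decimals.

Cost of equity via CAPM: Re = 3.3% + 0.8 × 5.11% = 7.3880%.
Total capital V = 5123 + 2348 = 7471.
Equity: weight = 5123/7471 = 0.6857; cost = 7.388%.
Debt: weight = 2348/7471 = 0.3143; after-tax cost = 6.33% × (1 − 16%) = 5.3172%.
WACC = 0.6857 × 7.3880% + 0.3143 × 5.3172% = 6.7372%.

6.74%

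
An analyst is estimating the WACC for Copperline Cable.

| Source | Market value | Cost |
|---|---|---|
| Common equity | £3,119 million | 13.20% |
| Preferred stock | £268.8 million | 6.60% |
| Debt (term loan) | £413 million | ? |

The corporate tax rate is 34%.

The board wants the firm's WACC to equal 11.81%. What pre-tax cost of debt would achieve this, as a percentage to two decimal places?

7.13%

Total capital V = 3119 + 268.8 + 413 = 3800.8.
Equity weight = 3119/3800.8 = 0.8206.
Preferred weight = 268.8/3800.8 = 0.0707.
Term loan weight = 413/3800.8 = 0.1087.
Equity contribution = 0.8206 × 13.2% = 10.8321%.
Preferred contribution = 0.0707 × 6.6% = 0.4668%.
Remaining for debt = 11.81% − 11.2989% = 0.5111%.
Rd × (1 − 34%) × 0.1087 = 0.5111%  ⇒  Rd = 7.1266%.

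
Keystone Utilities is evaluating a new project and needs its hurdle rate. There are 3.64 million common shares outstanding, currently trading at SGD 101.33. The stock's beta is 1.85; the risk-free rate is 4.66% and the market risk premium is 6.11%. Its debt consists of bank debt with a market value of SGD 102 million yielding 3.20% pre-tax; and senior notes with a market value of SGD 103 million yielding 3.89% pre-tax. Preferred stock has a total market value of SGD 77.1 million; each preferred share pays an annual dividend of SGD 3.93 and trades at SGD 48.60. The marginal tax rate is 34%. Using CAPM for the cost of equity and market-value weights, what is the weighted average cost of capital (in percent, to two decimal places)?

Cost of equity via CAPM: Re = 4.66% + 1.85 × 6.11% = 15.9635%.
Cost of preferred: Rp = 3.93 / 48.6 = 8.0864%.
Market value of equity E = 101.33 × 3.64m = 368.8412m.
Total capital V = 368.8412 + 77.1 + 102 + 103 = 650.9412.
Equity: weight = 368.8412/650.9412 = 0.5666; cost = 15.9635%.
Preferred: weight = 77.1/650.9412 = 0.1184; cost = 8.0864%.
Bank debt: weight = 102/650.9412 = 0.1567; after-tax cost = 3.2% × (1 − 34%) = 2.1120%.
Senior notes: weight = 103/650.9412 = 0.1582; after-tax cost = 3.89% × (1 − 34%) = 2.5674%.
WACC = 0.5666 × 15.9635% + 0.1184 × 8.0864% + 0.1567 × 2.1120% + 0.1582 × 2.5674% = 10.7403%.

10.74%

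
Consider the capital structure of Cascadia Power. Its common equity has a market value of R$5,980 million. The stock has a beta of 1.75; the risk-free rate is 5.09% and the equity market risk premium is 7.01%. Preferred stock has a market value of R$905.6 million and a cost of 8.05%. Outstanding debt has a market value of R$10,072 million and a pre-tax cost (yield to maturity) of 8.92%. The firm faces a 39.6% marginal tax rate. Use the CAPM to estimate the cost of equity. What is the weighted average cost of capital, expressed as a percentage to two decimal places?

Cost of equity via CAPM: Re = 5.09% + 1.75 × 7.01% = 17.3575%.
Total capital V = 5980 + 905.6 + 10072 = 16957.6.
Equity: weight = 5980/16957.6 = 0.3526; cost = 17.3575%.
Preferred: weight = 905.6/16957.6 = 0.0534; cost = 8.05%.
Debt: weight = 10072/16957.6 = 0.5940; after-tax cost = 8.92% × (1 − 39.6%) = 5.3877%.
WACC = 0.3526 × 17.3575% + 0.0534 × 8.0500% + 0.5940 × 5.3877% = 9.7509%.

9.75%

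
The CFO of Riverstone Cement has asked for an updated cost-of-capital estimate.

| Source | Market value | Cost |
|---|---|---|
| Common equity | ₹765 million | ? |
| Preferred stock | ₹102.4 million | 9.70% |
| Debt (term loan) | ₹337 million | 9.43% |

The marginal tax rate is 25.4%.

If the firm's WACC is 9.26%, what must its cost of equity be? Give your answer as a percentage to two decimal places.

10.18%

Total capital V = 765 + 102.4 + 337 = 1204.4.
Equity weight = 765/1204.4 = 0.6352.
Preferred weight = 102.4/1204.4 = 0.0850.
Term loan weight = 337/1204.4 = 0.2798.
Debt contribution = 0.2798 × 9.43% × (1 − 25.4%) = 1.9684%.
Preferred contribution = 0.0850 × 9.7% = 0.8247%.
Required equity contribution = 9.26% − 2.7931% = 6.4669%.
Re = 6.4669% / 0.6352 = 10.1814%.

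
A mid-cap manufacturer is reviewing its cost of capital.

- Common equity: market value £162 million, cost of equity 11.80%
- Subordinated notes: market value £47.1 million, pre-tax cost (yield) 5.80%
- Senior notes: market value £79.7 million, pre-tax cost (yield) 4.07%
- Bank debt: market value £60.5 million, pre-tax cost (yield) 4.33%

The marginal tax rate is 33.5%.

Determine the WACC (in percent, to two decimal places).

7.11%

Total capital V = 162 + 47.1 + 79.7 + 60.5 = 349.3.
Equity: weight = 162/349.3 = 0.4638; cost = 11.8%.
Subordinated notes: weight = 47.1/349.3 = 0.1348; after-tax cost = 5.8% × (1 − 33.5%) = 3.8570%.
Senior notes: weight = 79.7/349.3 = 0.2282; after-tax cost = 4.07% × (1 − 33.5%) = 2.7066%.
Bank debt: weight = 60.5/349.3 = 0.1732; after-tax cost = 4.33% × (1 − 33.5%) = 2.8795%.
WACC = 0.4638 × 11.8000% + 0.1348 × 3.8570% + 0.2282 × 2.7066% + 0.1732 × 2.8795% = 7.1090%.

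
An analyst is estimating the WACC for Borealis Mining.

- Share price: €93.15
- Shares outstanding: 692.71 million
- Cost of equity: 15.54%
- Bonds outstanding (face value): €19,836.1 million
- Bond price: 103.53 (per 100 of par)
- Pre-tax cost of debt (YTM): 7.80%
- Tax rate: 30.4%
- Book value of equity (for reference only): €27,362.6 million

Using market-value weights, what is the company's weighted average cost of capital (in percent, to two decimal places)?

13.10%

Market value of equity E = 93.15 × 692.71m = 64525.9365m. Market value of debt D = 19836.1m × 103.53/100 = 20536.31433m.
Total capital V = 64525.9365 + 20536.31433 = 85062.25083.
Equity: weight = 64525.9365/85062.25083 = 0.7586; cost = 15.54%.
Bonds outstanding: weight = 20536.31433/85062.25083 = 0.2414; after-tax cost = 7.8% × (1 − 30.4%) = 5.4288%.
WACC = 0.7586 × 15.5400% + 0.2414 × 5.4288% = 13.0989%.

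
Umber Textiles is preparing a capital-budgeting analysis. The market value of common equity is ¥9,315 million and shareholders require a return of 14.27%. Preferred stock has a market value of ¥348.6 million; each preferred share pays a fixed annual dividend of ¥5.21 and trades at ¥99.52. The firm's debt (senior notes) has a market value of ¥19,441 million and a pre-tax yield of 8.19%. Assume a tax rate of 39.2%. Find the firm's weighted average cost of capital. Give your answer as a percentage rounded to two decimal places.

7.96%

Cost of preferred: Rp = 5.21 / 99.52 = 5.2351%.
Total capital V = 9315 + 348.6 + 19441 = 29104.6.
Equity: weight = 9315/29104.6 = 0.3201; cost = 14.27%.
Preferred: weight = 348.6/29104.6 = 0.0120; cost = 5.2351%.
Senior notes: weight = 19441/29104.6 = 0.6680; after-tax cost = 8.19% × (1 − 39.2%) = 4.9795%.
WACC = 0.3201 × 14.2700% + 0.0120 × 5.2351% + 0.6680 × 4.9795% = 7.9560%.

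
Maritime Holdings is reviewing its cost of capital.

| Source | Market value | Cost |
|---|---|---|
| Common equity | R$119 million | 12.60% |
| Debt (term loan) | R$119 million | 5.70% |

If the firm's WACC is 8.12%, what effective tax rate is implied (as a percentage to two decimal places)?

Total capital V = 119 + 119 = 238.
Equity weight = 119/238 = 0.5000.
Term loan weight = 119/238 = 0.5000.
Equity contribution = 0.5000 × 12.6% = 6.3000%.
Debt contribution must be 8.12% − 6.3000% = 1.8200%.
0.5000 × 5.7% × (1 − T) = 1.8200%  ⇒  (1 − T) = 0.6386.
T = 36.1404%.

36.14%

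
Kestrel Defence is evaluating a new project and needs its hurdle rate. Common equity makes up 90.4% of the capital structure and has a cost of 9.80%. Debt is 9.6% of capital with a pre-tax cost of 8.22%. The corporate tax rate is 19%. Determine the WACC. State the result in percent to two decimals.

9.50%

After-tax cost of debt = 8.22% × (1 − 19%) = 6.6582%.
WACC = 0.904 × 9.8000% + 0.096 × 6.6582% = 9.4984%.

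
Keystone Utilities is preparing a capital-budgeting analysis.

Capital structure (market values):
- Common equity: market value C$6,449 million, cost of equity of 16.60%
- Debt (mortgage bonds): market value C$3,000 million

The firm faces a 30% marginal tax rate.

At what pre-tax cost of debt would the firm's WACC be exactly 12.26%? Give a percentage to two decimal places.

Total capital V = 6449 + 3000 = 9449.
Equity weight = 6449/9449 = 0.6825.
Mortgage bonds weight = 3000/9449 = 0.3175.
Equity contribution = 0.6825 × 16.6% = 11.3296%.
Remaining for debt = 12.26% − 11.3296% = 0.9304%.
Rd × (1 − 30%) × 0.3175 = 0.9304%  ⇒  Rd = 4.1864%.

4.19%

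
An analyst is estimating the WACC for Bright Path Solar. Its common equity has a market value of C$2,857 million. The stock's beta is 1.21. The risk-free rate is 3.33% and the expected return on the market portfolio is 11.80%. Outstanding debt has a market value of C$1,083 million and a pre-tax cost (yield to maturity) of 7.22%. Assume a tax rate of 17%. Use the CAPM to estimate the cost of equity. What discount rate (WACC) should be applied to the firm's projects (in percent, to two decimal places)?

Market risk premium = 11.8% − 3.33% = 8.47%.
Cost of equity via CAPM: Re = 3.33% + 1.21 × 8.47% = 13.5787%.
Total capital V = 2857 + 1083 = 3940.
Equity: weight = 2857/3940 = 0.7251; cost = 13.5787%.
Debt: weight = 1083/3940 = 0.2749; after-tax cost = 7.22% × (1 − 17%) = 5.9926%.
WACC = 0.7251 × 13.5787% + 0.2749 × 5.9926% = 11.4935%.

11.49%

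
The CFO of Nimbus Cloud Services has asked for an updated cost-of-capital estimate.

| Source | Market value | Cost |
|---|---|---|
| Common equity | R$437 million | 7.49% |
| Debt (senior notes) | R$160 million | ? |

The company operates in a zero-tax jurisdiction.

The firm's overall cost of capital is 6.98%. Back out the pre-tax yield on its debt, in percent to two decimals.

5.59%

Total capital V = 437 + 160 = 597.
Equity weight = 437/597 = 0.7320.
Senior notes weight = 160/597 = 0.2680.
Equity contribution = 0.7320 × 7.49% = 5.4826%.
Remaining for debt = 6.98% − 5.4826% = 1.4974%.
Rd × (1 − 0%) × 0.2680 = 1.4974%  ⇒  Rd = 5.5871%.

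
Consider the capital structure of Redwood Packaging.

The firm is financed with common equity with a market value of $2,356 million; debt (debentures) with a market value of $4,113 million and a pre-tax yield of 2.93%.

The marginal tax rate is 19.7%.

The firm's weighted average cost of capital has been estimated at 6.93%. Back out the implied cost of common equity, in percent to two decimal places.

14.92%

Total capital V = 2356 + 4113 = 6469.
Equity weight = 2356/6469 = 0.3642.
Debentures weight = 4113/6469 = 0.6358.
Debt contribution = 0.6358 × 2.93% × (1 − 19.7%) = 1.4959%.
Required equity contribution = 6.93% − 1.4959% = 5.4341%.
Re = 5.4341% / 0.3642 = 14.9207%.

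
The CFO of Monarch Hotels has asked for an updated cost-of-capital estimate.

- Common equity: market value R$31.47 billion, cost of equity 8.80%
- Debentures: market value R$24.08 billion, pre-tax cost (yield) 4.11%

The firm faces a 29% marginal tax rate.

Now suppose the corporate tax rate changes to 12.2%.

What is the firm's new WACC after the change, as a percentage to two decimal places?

6.55%

After the change:
Total capital V = 31.47 + 24.08 = 55.55.
Equity: weight = 31.47/55.55 = 0.5665; cost = 8.8%.
Debentures: weight = 24.08/55.55 = 0.4335; after-tax cost = 4.11% × (1 − 12.2%) = 3.6086%.
WACC = 0.5665 × 8.8000% + 0.4335 × 3.6086% = 6.5496%.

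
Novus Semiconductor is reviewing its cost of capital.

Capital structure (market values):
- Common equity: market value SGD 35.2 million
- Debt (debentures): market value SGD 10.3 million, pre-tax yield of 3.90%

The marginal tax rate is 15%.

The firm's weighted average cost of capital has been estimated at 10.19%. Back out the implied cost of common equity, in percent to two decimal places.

12.20%

Total capital V = 35.2 + 10.3 = 45.5.
Equity weight = 35.2/45.5 = 0.7736.
Debentures weight = 10.3/45.5 = 0.2264.
Debt contribution = 0.2264 × 3.9% × (1 − 15%) = 0.7504%.
Required equity contribution = 10.19% − 0.7504% = 9.4396%.
Re = 9.4396% / 0.7736 = 12.2017%.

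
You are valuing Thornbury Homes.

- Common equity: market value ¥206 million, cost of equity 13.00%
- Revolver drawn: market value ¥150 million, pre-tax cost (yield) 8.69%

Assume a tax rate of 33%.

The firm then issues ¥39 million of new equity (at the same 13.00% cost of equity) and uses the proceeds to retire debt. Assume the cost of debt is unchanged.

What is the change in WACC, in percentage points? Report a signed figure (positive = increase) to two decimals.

+0.79 pp

Current WACC:
Total capital V = 206 + 150 = 356.
Equity: weight = 206/356 = 0.5787; cost = 13%.
Revolver drawn: weight = 150/356 = 0.4213; after-tax cost = 8.69% × (1 − 33%) = 5.8223%.
WACC = 0.5787 × 13.0000% + 0.4213 × 5.8223% = 9.9757%.
After the change:
Total capital V = 245 + 111 = 356.
Equity: weight = 245/356 = 0.6882; cost = 13%.
Revolver drawn: weight = 111/356 = 0.3118; after-tax cost = 8.69% × (1 − 33%) = 5.8223%.
WACC = 0.6882 × 13.0000% + 0.3118 × 5.8223% = 10.7620%.
Change in WACC = 10.7620% − 9.9757% = 0.7863 pp.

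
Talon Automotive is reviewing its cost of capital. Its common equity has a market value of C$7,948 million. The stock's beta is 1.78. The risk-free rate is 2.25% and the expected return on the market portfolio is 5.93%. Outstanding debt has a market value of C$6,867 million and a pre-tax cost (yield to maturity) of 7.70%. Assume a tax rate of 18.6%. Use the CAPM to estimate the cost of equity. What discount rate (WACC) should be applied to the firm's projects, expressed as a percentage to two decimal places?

7.63%

Market risk premium = 5.93% − 2.25% = 3.68%.
Cost of equity via CAPM: Re = 2.25% + 1.78 × 3.68% = 8.8004%.
Total capital V = 7948 + 6867 = 14815.
Equity: weight = 7948/14815 = 0.5365; cost = 8.8004%.
Debt: weight = 6867/14815 = 0.4635; after-tax cost = 7.7% × (1 − 18.6%) = 6.2678%.
WACC = 0.5365 × 8.8004% + 0.4635 × 6.2678% = 7.6265%.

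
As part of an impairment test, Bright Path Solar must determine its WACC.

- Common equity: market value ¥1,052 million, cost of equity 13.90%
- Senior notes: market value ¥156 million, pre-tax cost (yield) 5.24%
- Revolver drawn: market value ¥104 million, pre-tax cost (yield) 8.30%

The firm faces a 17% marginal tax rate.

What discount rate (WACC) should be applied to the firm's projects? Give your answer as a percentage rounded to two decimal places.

Total capital V = 1052 + 156 + 104 = 1312.
Equity: weight = 1052/1312 = 0.8018; cost = 13.9%.
Senior notes: weight = 156/1312 = 0.1189; after-tax cost = 5.24% × (1 − 17%) = 4.3492%.
Revolver drawn: weight = 104/1312 = 0.0793; after-tax cost = 8.3% × (1 − 17%) = 6.8890%.
WACC = 0.8018 × 13.9000% + 0.1189 × 4.3492% + 0.0793 × 6.8890% = 12.2086%.

12.21%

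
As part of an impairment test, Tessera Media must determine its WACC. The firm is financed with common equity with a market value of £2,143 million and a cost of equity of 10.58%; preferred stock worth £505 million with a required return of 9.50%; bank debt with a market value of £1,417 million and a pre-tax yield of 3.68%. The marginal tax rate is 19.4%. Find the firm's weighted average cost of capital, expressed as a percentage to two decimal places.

7.79%

Total capital V = 2143 + 505 + 1417 = 4065.
Equity: weight = 2143/4065 = 0.5272; cost = 10.58%.
Preferred: weight = 505/4065 = 0.1242; cost = 9.5%.
Bank debt: weight = 1417/4065 = 0.3486; after-tax cost = 3.68% × (1 − 19.4%) = 2.9661%.
WACC = 0.5272 × 10.5800% + 0.1242 × 9.5000% + 0.3486 × 2.9661% = 7.7917%.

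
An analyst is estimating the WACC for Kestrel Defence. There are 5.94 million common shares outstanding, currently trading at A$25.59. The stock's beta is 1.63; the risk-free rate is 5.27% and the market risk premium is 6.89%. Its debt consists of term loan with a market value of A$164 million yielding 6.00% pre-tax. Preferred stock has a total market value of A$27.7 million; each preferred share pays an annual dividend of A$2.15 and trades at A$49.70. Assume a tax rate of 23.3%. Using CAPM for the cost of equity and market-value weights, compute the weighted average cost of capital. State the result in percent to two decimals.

Cost of equity via CAPM: Re = 5.27% + 1.63 × 6.89% = 16.5007%.
Cost of preferred: Rp = 2.15 / 49.7 = 4.3260%.
Market value of equity E = 25.59 × 5.94m = 152.0046m.
Total capital V = 152.0046 + 27.7 + 164 = 343.7046.
Equity: weight = 152.0046/343.7046 = 0.4423; cost = 16.5007%.
Preferred: weight = 27.7/343.7046 = 0.0806; cost = 4.326%.
Term loan: weight = 164/343.7046 = 0.4772; after-tax cost = 6% × (1 − 23.3%) = 4.6020%.
WACC = 0.4423 × 16.5007% + 0.0806 × 4.3260% + 0.4772 × 4.6020% = 9.8420%.

9.84%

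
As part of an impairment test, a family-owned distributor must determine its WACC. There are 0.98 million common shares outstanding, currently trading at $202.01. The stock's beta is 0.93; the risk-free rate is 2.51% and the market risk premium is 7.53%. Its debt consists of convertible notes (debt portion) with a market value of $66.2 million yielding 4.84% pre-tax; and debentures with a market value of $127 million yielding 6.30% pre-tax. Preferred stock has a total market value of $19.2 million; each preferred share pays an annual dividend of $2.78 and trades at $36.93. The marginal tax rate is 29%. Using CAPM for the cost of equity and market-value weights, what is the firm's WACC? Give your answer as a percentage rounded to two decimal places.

6.88%

Cost of equity via CAPM: Re = 2.51% + 0.93 × 7.53% = 9.5129%.
Cost of preferred: Rp = 2.78 / 36.93 = 7.5278%.
Market value of equity E = 202.01 × 0.98m = 197.9698m.
Total capital V = 197.9698 + 19.2 + 66.2 + 127 = 410.3698.
Equity: weight = 197.9698/410.3698 = 0.4824; cost = 9.5129%.
Preferred: weight = 19.2/410.3698 = 0.0468; cost = 7.5278%.
Convertible notes (debt portion): weight = 66.2/410.3698 = 0.1613; after-tax cost = 4.84% × (1 − 29%) = 3.4364%.
Debentures: weight = 127/410.3698 = 0.3095; after-tax cost = 6.3% × (1 − 29%) = 4.4730%.
WACC = 0.4824 × 9.5129% + 0.0468 × 7.5278% + 0.1613 × 3.4364% + 0.3095 × 4.4730% = 6.8800%.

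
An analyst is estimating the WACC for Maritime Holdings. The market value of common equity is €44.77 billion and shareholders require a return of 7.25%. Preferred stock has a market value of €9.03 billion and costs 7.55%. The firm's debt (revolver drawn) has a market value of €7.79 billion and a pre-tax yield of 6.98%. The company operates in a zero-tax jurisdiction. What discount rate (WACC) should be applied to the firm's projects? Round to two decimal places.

Total capital V = 44.77 + 9.03 + 7.79 = 61.59.
Equity: weight = 44.77/61.59 = 0.7269; cost = 7.25%.
Preferred: weight = 9.03/61.59 = 0.1466; cost = 7.55%.
Revolver drawn: weight = 7.79/61.59 = 0.1265; after-tax cost = 6.98% × (1 − 0%) = 6.9800%.
WACC = 0.7269 × 7.2500% + 0.1466 × 7.5500% + 0.1265 × 6.9800% = 7.2598%.

7.26%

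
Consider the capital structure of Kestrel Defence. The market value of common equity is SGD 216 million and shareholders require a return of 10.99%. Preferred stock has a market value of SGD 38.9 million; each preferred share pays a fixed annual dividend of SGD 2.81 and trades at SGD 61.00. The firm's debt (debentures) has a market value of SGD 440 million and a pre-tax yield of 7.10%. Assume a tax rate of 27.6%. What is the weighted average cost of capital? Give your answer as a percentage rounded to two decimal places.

Cost of preferred: Rp = 2.81 / 61.0 = 4.6066%.
Total capital V = 216 + 38.9 + 440 = 694.9.
Equity: weight = 216/694.9 = 0.3108; cost = 10.99%.
Preferred: weight = 38.9/694.9 = 0.0560; cost = 4.6066%.
Debentures: weight = 440/694.9 = 0.6332; after-tax cost = 7.1% × (1 − 27.6%) = 5.1404%.
WACC = 0.3108 × 10.9900% + 0.0560 × 4.6066% + 0.6332 × 5.1404% = 6.9288%.

6.93%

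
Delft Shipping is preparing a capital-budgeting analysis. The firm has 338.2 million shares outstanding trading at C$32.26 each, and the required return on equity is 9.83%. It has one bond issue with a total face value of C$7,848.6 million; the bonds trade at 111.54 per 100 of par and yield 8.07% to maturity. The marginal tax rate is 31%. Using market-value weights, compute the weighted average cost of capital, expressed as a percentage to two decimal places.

Market value of equity E = 32.26 × 338.2m = 10910.332m. Market value of debt D = 7848.6m × 111.54/100 = 8754.32844m.
Total capital V = 10910.332 + 8754.32844 = 19664.66044.
Equity: weight = 10910.332/19664.66044 = 0.5548; cost = 9.83%.
Bonds outstanding: weight = 8754.32844/19664.66044 = 0.4452; after-tax cost = 8.07% × (1 − 31%) = 5.5683%.
WACC = 0.5548 × 9.8300% + 0.4452 × 5.5683% = 7.9328%.

7.93%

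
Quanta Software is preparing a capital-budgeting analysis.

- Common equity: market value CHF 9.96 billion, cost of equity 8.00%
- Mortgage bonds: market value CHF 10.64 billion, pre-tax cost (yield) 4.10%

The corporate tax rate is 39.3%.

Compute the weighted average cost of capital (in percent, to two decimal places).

Total capital V = 9.96 + 10.64 = 20.6.
Equity: weight = 9.96/20.6 = 0.4835; cost = 8%.
Mortgage bonds: weight = 10.64/20.6 = 0.5165; after-tax cost = 4.1% × (1 − 39.3%) = 2.4887%.
WACC = 0.4835 × 8.0000% + 0.5165 × 2.4887% = 5.1534%.

5.15%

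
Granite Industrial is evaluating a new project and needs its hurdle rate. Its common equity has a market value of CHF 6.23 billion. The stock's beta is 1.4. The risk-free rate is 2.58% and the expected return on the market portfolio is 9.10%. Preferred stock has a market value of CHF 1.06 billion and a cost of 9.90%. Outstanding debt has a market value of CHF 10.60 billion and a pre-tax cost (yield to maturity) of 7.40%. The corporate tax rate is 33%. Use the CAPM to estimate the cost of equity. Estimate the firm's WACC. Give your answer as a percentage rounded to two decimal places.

7.60%

Market risk premium = 9.1% − 2.58% = 6.52%.
Cost of equity via CAPM: Re = 2.58% + 1.4 × 6.52% = 11.7080%.
Total capital V = 6.23 + 1.06 + 10.6 = 17.89.
Equity: weight = 6.23/17.89 = 0.3482; cost = 11.708%.
Preferred: weight = 1.06/17.89 = 0.0593; cost = 9.9%.
Debt: weight = 10.6/17.89 = 0.5925; after-tax cost = 7.4% × (1 − 33%) = 4.9580%.
WACC = 0.3482 × 11.7080% + 0.0593 × 9.9000% + 0.5925 × 4.9580% = 7.6014%.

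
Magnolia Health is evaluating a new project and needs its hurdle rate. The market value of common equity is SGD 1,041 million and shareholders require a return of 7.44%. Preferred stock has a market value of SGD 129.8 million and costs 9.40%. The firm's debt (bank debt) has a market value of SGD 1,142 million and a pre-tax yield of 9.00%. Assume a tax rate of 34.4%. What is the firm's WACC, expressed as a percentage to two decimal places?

Total capital V = 1041 + 129.8 + 1142 = 2312.8.
Equity: weight = 1041/2312.8 = 0.4501; cost = 7.44%.
Preferred: weight = 129.8/2312.8 = 0.0561; cost = 9.4%.
Bank debt: weight = 1142/2312.8 = 0.4938; after-tax cost = 9% × (1 − 34.4%) = 5.9040%.
WACC = 0.4501 × 7.4400% + 0.0561 × 9.4000% + 0.4938 × 5.9040% = 6.7916%.

6.79%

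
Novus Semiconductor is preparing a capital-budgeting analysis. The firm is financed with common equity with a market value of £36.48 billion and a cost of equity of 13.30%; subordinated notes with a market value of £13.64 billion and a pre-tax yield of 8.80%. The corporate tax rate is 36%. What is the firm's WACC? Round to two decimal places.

11.21%

Total capital V = 36.48 + 13.64 = 50.12.
Equity: weight = 36.48/50.12 = 0.7279; cost = 13.3%.
Subordinated notes: weight = 13.64/50.12 = 0.2721; after-tax cost = 8.8% × (1 − 36%) = 5.6320%.
WACC = 0.7279 × 13.3000% + 0.2721 × 5.6320% = 11.2132%.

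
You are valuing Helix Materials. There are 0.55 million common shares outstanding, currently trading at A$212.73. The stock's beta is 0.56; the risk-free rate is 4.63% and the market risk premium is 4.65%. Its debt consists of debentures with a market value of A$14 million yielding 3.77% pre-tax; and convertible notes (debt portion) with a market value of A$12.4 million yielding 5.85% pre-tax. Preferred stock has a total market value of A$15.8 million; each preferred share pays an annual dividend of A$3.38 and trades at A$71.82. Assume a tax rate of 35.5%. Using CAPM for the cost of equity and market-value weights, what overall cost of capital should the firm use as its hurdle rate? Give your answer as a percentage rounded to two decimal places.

6.29%

Cost of equity via CAPM: Re = 4.63% + 0.56 × 4.65% = 7.2340%.
Cost of preferred: Rp = 3.38 / 71.82 = 4.7062%.
Market value of equity E = 212.73 × 0.55m = 117.0015m.
Total capital V = 117.0015 + 15.8 + 14 + 12.4 = 159.2015.
Equity: weight = 117.0015/159.2015 = 0.7349; cost = 7.234%.
Preferred: weight = 15.8/159.2015 = 0.0992; cost = 4.7062%.
Debentures: weight = 14/159.2015 = 0.0879; after-tax cost = 3.77% × (1 − 35.5%) = 2.4316%.
Convertible notes (debt portion): weight = 12.4/159.2015 = 0.0779; after-tax cost = 5.85% × (1 − 35.5%) = 3.7732%.
WACC = 0.7349 × 7.2340% + 0.0992 × 4.7062% + 0.0879 × 2.4316% + 0.0779 × 3.7732% = 6.2913%.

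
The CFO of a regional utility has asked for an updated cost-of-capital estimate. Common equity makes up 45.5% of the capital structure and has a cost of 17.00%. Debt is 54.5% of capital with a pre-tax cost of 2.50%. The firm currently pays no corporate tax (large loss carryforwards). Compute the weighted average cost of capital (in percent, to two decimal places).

After-tax cost of debt = 2.5% × (1 − 0%) = 2.5000%.
WACC = 0.455 × 17.0000% + 0.545 × 2.5000% = 9.0975%.

9.10%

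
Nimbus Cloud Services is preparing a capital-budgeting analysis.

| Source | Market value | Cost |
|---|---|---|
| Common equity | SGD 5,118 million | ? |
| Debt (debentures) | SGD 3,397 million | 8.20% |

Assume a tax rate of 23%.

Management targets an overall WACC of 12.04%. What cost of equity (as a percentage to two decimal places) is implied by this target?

Total capital V = 5118 + 3397 = 8515.
Equity weight = 5118/8515 = 0.6011.
Debentures weight = 3397/8515 = 0.3989.
Debt contribution = 0.3989 × 8.2% × (1 − 23%) = 2.5189%.
Required equity contribution = 12.04% − 2.5189% = 9.5211%.
Re = 9.5211% / 0.6011 = 15.8406%.

15.84%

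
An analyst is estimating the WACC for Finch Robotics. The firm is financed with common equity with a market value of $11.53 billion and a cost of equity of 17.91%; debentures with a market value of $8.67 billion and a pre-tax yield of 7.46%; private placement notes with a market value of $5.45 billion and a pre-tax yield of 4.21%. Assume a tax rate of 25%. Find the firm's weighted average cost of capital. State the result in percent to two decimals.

Total capital V = 11.53 + 8.67 + 5.45 = 25.65.
Equity: weight = 11.53/25.65 = 0.4495; cost = 17.91%.
Debentures: weight = 8.67/25.65 = 0.3380; after-tax cost = 7.46% × (1 − 25%) = 5.5950%.
Private placement notes: weight = 5.45/25.65 = 0.2125; after-tax cost = 4.21% × (1 − 25%) = 3.1575%.
WACC = 0.4495 × 17.9100% + 0.3380 × 5.5950% + 0.2125 × 3.1575% = 10.6128%.

10.61%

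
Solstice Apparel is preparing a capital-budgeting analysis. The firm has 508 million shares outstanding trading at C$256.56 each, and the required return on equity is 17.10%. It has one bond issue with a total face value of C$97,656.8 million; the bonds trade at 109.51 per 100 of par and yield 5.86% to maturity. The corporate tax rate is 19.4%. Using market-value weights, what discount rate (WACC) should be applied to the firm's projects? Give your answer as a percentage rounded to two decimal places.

Market value of equity E = 256.56 × 508m = 130332.48m. Market value of debt D = 97656.8m × 109.51/100 = 106943.96168m.
Total capital V = 130332.48 + 106943.96168 = 237276.44168.
Equity: weight = 130332.48/237276.44168 = 0.5493; cost = 17.1%.
Bonds outstanding: weight = 106943.96168/237276.44168 = 0.4507; after-tax cost = 5.86% × (1 − 19.4%) = 4.7232%.
WACC = 0.5493 × 17.1000% + 0.4507 × 4.7232% = 11.5216%.

11.52%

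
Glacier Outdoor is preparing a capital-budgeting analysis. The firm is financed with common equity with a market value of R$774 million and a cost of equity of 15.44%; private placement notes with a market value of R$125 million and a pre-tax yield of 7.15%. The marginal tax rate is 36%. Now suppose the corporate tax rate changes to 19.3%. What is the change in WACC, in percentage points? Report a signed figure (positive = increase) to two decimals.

+0.17 pp

Current WACC:
Total capital V = 774 + 125 = 899.
Equity: weight = 774/899 = 0.8610; cost = 15.44%.
Private placement notes: weight = 125/899 = 0.1390; after-tax cost = 7.15% × (1 − 36%) = 4.5760%.
WACC = 0.8610 × 15.4400% + 0.1390 × 4.5760% = 13.9294%.
After the change:
Total capital V = 774 + 125 = 899.
Equity: weight = 774/899 = 0.8610; cost = 15.44%.
Private placement notes: weight = 125/899 = 0.1390; after-tax cost = 7.15% × (1 − 19.3%) = 5.7700%.
WACC = 0.8610 × 15.4400% + 0.1390 × 5.7700% = 14.0955%.
Change in WACC = 14.0955% − 13.9294% = 0.1660 pp.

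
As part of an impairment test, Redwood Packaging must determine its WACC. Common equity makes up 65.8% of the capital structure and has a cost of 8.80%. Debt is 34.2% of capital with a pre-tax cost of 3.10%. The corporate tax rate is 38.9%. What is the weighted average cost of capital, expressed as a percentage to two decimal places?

After-tax cost of debt = 3.1% × (1 − 38.9%) = 1.8941%.
WACC = 0.658 × 8.8000% + 0.342 × 1.8941% = 6.4382%.

6.44%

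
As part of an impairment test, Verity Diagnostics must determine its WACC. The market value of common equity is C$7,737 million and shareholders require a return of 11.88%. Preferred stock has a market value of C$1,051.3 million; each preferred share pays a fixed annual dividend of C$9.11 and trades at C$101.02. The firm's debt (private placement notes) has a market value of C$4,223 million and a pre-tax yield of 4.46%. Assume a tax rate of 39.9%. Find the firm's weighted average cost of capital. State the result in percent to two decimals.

Cost of preferred: Rp = 9.11 / 101.02 = 9.0180%.
Total capital V = 7737 + 1051.3 + 4223 = 13011.3.
Equity: weight = 7737/13011.3 = 0.5946; cost = 11.88%.
Preferred: weight = 1051.3/13011.3 = 0.0808; cost = 9.018%.
Private placement notes: weight = 4223/13011.3 = 0.3246; after-tax cost = 4.46% × (1 − 39.9%) = 2.6805%.
WACC = 0.5946 × 11.8800% + 0.0808 × 9.0180% + 0.3246 × 2.6805% = 8.6629%.

8.66%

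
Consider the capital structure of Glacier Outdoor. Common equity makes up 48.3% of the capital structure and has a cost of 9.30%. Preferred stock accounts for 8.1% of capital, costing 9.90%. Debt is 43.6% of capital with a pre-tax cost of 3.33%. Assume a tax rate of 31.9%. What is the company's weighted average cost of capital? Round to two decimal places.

6.28%

After-tax cost of debt = 3.33% × (1 − 31.9%) = 2.2677%.
WACC = 0.483 × 9.3000% + 0.081 × 9.9000% + 0.436 × 2.2677% = 6.2825%.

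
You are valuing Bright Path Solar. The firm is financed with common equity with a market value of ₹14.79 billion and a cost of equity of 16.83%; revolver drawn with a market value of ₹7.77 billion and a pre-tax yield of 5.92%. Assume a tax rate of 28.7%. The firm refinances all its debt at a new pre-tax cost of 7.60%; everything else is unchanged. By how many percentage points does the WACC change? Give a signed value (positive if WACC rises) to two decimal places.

+0.41 pp

Current WACC:
Total capital V = 14.79 + 7.77 = 22.56.
Equity: weight = 14.79/22.56 = 0.6556; cost = 16.83%.
Revolver drawn: weight = 7.77/22.56 = 0.3444; after-tax cost = 5.92% × (1 − 28.7%) = 4.2210%.
WACC = 0.6556 × 16.8300% + 0.3444 × 4.2210% = 12.4873%.
After the change:
Total capital V = 14.79 + 7.77 = 22.56.
Equity: weight = 14.79/22.56 = 0.6556; cost = 16.83%.
Revolver drawn: weight = 7.77/22.56 = 0.3444; after-tax cost = 7.6% × (1 − 28.7%) = 5.4188%.
WACC = 0.6556 × 16.8300% + 0.3444 × 5.4188% = 12.8998%.
Change in WACC = 12.8998% − 12.4873% = 0.4126 pp.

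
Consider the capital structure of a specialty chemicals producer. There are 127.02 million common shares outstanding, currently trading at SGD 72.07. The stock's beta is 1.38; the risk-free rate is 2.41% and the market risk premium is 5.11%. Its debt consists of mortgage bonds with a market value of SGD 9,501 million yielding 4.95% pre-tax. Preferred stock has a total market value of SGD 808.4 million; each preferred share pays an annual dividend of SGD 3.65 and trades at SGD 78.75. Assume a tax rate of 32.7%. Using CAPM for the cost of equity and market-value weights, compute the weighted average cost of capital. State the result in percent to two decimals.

Cost of equity via CAPM: Re = 2.41% + 1.38 × 5.11% = 9.4618%.
Cost of preferred: Rp = 3.65 / 78.75 = 4.6349%.
Market value of equity E = 72.07 × 127.02m = 9154.3314m.
Total capital V = 9154.3314 + 808.4 + 9501 = 19463.7314.
Equity: weight = 9154.3314/19463.7314 = 0.4703; cost = 9.4618%.
Preferred: weight = 808.4/19463.7314 = 0.0415; cost = 4.6349%.
Mortgage bonds: weight = 9501/19463.7314 = 0.4881; after-tax cost = 4.95% × (1 − 32.7%) = 3.3314%.
WACC = 0.4703 × 9.4618% + 0.0415 × 4.6349% + 0.4881 × 3.3314% = 6.2688%.

6.27%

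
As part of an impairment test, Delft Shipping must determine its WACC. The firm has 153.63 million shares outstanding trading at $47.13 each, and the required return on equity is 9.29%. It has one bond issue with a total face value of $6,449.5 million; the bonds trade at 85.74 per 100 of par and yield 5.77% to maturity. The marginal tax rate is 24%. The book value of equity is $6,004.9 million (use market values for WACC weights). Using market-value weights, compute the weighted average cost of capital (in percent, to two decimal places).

7.17%

Market value of equity E = 47.13 × 153.63m = 7240.5819m. Market value of debt D = 6449.5m × 85.74/100 = 5529.8013m.
Total capital V = 7240.5819 + 5529.8013 = 12770.3832.
Equity: weight = 7240.5819/12770.3832 = 0.5670; cost = 9.29%.
Bonds outstanding: weight = 5529.8013/12770.3832 = 0.4330; after-tax cost = 5.77% × (1 − 24%) = 4.3852%.
WACC = 0.5670 × 9.2900% + 0.4330 × 4.3852% = 7.1661%.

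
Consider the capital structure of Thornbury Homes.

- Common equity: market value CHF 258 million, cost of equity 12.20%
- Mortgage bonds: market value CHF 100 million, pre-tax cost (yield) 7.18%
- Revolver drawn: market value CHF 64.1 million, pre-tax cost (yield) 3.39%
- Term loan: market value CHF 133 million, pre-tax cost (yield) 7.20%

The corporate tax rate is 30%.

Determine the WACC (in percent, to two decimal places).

Total capital V = 258 + 100 + 64.1 + 133 = 555.1.
Equity: weight = 258/555.1 = 0.4648; cost = 12.2%.
Mortgage bonds: weight = 100/555.1 = 0.1801; after-tax cost = 7.18% × (1 − 30%) = 5.0260%.
Revolver drawn: weight = 64.1/555.1 = 0.1155; after-tax cost = 3.39% × (1 − 30%) = 2.3730%.
Term loan: weight = 133/555.1 = 0.2396; after-tax cost = 7.2% × (1 − 30%) = 5.0400%.
WACC = 0.4648 × 12.2000% + 0.1801 × 5.0260% + 0.1155 × 2.3730% + 0.2396 × 5.0400% = 8.0573%.

8.06%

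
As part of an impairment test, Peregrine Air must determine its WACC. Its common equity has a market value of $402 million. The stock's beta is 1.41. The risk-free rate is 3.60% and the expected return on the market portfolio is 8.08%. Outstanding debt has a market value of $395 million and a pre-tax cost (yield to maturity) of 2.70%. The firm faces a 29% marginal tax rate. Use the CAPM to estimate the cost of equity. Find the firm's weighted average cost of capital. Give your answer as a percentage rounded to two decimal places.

5.95%

Market risk premium = 8.08% − 3.6% = 4.48%.
Cost of equity via CAPM: Re = 3.6% + 1.41 × 4.48% = 9.9168%.
Total capital V = 402 + 395 = 797.
Equity: weight = 402/797 = 0.5044; cost = 9.9168%.
Debt: weight = 395/797 = 0.4956; after-tax cost = 2.7% × (1 − 29%) = 1.9170%.
WACC = 0.5044 × 9.9168% + 0.4956 × 1.9170% = 5.9520%.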